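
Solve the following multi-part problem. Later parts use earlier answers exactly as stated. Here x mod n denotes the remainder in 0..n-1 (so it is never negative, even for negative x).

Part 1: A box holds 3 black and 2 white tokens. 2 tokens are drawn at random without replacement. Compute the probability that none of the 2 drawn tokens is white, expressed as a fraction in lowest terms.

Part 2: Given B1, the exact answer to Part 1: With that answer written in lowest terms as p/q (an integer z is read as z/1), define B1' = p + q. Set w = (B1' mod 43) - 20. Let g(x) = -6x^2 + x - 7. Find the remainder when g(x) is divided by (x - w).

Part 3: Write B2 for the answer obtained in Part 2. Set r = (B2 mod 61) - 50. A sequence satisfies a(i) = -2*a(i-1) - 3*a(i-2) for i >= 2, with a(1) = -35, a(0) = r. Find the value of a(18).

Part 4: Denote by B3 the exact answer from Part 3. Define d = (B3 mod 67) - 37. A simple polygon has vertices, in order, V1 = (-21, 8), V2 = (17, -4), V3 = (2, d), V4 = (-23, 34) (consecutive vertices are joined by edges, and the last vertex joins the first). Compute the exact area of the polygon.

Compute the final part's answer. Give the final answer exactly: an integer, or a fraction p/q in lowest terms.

Part 1: total draws C(5,2) = 10; favorable C(3,2) = 3; P = 3/10; answer 3/10
Part 2: B1 = 3/10; threaded value p + q = 13; w = -7; remainder = value at the root: -6*(-7)^2 + 1*(-7)^1 - 7 = (-294) + (-7) + (-7) = -308; answer -308
Part 3: B2 = -308; r = 8; a(2) = -2*(-35) - 3*(8) = 46; iterating: a(2)=46, a(3)=13, a(4)=-164, a(5)=289, a(6)=-86, a(7)=-695, a(8)=1648, a(9)=-1211, a(10)=-2522, a(11)=8677, a(12)=-9788, a(13)=-6455, a(14)=42274, a(15)=-65183, a(16)=3544, a(17)=188461, a(18)=-387554; answer -387554
Part 4: B3 = -387554; d = 4; cross terms: (-21*-4 - 17*8)=-52, (17*4 - 2*-4)=76, (2*34 - -23*4)=160, (-23*8 - -21*34)=530; twice the area = |714| = 714; area = 357; answer 357

357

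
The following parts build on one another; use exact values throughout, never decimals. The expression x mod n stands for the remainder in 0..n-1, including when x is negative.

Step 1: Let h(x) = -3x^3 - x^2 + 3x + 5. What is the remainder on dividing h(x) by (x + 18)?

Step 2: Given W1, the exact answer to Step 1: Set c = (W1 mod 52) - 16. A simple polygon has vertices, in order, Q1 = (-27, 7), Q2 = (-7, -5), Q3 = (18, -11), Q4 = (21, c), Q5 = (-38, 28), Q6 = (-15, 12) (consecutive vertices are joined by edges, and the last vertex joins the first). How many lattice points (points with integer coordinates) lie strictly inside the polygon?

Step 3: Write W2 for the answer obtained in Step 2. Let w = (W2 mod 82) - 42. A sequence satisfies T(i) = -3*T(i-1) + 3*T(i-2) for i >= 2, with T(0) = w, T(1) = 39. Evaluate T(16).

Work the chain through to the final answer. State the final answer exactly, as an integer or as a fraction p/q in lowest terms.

-6383006631

Step 1: remainder = value at the root: -3*(-18)^3 - 1*(-18)^2 + 3*(-18)^1 + 5 = (17496) + (-324) + (-54) + (5) = 17123; answer 17123
Step 2: W1 = 17123; c = -1; cross terms: (-27*-5 - -7*7)=184, (-7*-11 - 18*-5)=167, (18*-1 - 21*-11)=213, (21*28 - -38*-1)=550, (-38*12 - -15*28)=-36, (-15*7 - -27*12)=219; twice the area = |1297| = 1297; area = 1297/2; boundary points = 4 + 1 + 1 + 1 + 1 + 1 = 9; strictly interior points = area - boundary/2 + 1 = 645; answer 645
Step 3: W2 = 645; w = 29; T(2) = -3*(39) + 3*(29) = -30; iterating: T(2)=-30, T(3)=207, T(4)=-711, T(5)=2754, T(6)=-10395, T(7)=39447, T(8)=-149526, T(9)=566919, T(10)=-2149335, T(11)=8148762, T(12)=-30894291, T(13)=117129159, T(14)=-444070350, T(15)=1683598527, T(16)=-6383006631; answer -6383006631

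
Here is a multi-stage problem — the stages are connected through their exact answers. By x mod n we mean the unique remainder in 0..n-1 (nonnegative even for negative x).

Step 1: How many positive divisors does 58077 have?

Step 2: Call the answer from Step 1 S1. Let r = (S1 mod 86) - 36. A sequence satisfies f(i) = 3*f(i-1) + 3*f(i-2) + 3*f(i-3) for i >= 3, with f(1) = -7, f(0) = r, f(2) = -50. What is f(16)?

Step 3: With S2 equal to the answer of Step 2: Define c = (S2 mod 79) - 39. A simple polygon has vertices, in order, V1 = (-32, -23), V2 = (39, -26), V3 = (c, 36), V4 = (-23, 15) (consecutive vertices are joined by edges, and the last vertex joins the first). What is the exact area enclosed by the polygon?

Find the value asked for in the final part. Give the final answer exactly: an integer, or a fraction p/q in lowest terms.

4273/2

Step 1: 58077 = 3^5 * 239; number of divisors = (5+1) * (1+1) = 12; answer 12
Step 2: S1 = 12; r = -24; f(3) = 3*(-50) + 3*(-7) + 3*(-24) = -243; iterating: f(3)=-243, f(4)=-900, f(5)=-3579, f(6)=-14166, f(7)=-55935, f(8)=-221040, f(9)=-873423, f(10)=-3451194, f(11)=-13636971, f(12)=-53884764, f(13)=-212918787, f(14)=-841321566, f(15)=-3324375351, f(16)=-13135847112; answer -13135847112
Step 3: S2 = -13135847112; c = -17; cross terms: (-32*-26 - 39*-23)=1729, (39*36 - -17*-26)=962, (-17*15 - -23*36)=573, (-23*-23 - -32*15)=1009; twice the area = |4273| = 4273; area = 4273/2; answer 4273/2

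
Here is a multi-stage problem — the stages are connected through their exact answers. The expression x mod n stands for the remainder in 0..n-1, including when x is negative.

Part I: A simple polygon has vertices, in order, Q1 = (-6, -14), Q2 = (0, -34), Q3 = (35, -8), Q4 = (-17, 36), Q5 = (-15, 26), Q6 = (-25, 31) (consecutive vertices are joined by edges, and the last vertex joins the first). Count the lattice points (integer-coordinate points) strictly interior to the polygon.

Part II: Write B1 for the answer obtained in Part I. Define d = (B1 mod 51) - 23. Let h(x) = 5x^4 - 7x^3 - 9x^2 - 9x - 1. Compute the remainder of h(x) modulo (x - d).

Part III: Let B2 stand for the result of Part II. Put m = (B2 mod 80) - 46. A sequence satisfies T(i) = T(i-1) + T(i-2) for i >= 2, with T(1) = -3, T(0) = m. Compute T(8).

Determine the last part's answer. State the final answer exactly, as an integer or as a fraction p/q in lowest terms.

Part I: cross terms: (-6*-34 - 0*-14)=204, (0*-8 - 35*-34)=1190, (35*36 - -17*-8)=1124, (-17*26 - -15*36)=98, (-15*31 - -25*26)=185, (-25*-14 - -6*31)=536; twice the area = |3337| = 3337; area = 3337/2; boundary points = 2 + 1 + 4 + 2 + 5 + 1 = 15; strictly interior points = area - boundary/2 + 1 = 1662; answer 1662
Part II: B1 = 1662; d = 7; remainder = value at the root: 5*(7)^4 - 7*(7)^3 - 9*(7)^2 - 9*(7)^1 - 1 = (12005) + (-2401) + (-441) + (-63) + (-1) = 9099; answer 9099
Part III: B2 = 9099; m = 13; T(2) = 1*(-3) + 1*(13) = 10; iterating: T(2)=10, T(3)=7, T(4)=17, T(5)=24, T(6)=41, T(7)=65, T(8)=106; answer 106

106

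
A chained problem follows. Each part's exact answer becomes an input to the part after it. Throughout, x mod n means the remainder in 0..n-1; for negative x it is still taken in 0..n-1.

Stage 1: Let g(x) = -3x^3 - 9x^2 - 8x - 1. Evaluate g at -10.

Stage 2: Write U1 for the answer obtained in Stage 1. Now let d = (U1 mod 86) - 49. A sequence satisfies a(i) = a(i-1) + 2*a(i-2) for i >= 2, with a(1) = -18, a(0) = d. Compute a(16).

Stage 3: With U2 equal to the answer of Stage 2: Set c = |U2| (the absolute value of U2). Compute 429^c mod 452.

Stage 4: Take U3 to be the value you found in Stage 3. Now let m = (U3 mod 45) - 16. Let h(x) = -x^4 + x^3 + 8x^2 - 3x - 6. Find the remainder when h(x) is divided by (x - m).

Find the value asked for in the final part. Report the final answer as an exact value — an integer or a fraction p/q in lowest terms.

-816

Stage 1: -3*(-10)^3 - 9*(-10)^2 - 8*(-10)^1 - 1 = (3000) + (-900) + (80) + (-1) = 2179; answer 2179
Stage 2: U1 = 2179; d = -20; a(2) = 1*(-18) + 2*(-20) = -58; iterating: a(2)=-58, a(3)=-94, a(4)=-210, a(5)=-398, a(6)=-818, a(7)=-1614, a(8)=-3250, a(9)=-6478, a(10)=-12978, a(11)=-25934, a(12)=-51890, a(13)=-103758, a(14)=-207538, a(15)=-415054, a(16)=-830130; answer -830130
Stage 3: U2 = -830130; c = 830130; squarings mod 452: 429^1=429, 429^2=77, 429^4=53, 429^8=97, 429^16=369, 429^32=109, 429^64=129, 429^128=369, 429^256=109, 429^512=129, 429^1024=369, 429^2048=109, 429^4096=129, 429^8192=369, 429^16384=109, 429^32768=129, 429^65536=369, 429^131072=109, 429^262144=129, 429^524288=369; 429^830130 = 429^2 * 429^16 * 429^32 * 429^128 * 429^512 * 429^2048 * 429^8192 * 429^32768 * 429^262144 * 429^524288 = 157 (mod 452); answer 157
Stage 4: U3 = 157; m = 6; remainder = value at the root: -1*(6)^4 + 1*(6)^3 + 8*(6)^2 - 3*(6)^1 - 6 = (-1296) + (216) + (288) + (-18) + (-6) = -816; answer -816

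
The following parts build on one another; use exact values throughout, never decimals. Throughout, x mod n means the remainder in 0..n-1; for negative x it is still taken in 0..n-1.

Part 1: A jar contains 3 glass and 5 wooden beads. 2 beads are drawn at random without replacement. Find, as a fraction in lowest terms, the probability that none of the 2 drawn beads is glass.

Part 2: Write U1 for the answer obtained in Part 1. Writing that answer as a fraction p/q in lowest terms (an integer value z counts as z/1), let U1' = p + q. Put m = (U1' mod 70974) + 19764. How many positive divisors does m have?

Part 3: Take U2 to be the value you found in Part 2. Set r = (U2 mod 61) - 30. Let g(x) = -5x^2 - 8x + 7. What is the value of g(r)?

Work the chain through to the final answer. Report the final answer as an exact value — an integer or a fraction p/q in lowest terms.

-3165

Part 1: total draws C(8,2) = 28; favorable C(5,2) = 10; P = 5/14; answer 5/14
Part 2: U1 = 5/14; threaded value p + q = 19; m = 19783; 19783 = 73 * 271; number of divisors = (1+1) * (1+1) = 4; answer 4
Part 3: U2 = 4; r = -26; -5*(-26)^2 - 8*(-26)^1 + 7 = (-3380) + (208) + (7) = -3165; answer -3165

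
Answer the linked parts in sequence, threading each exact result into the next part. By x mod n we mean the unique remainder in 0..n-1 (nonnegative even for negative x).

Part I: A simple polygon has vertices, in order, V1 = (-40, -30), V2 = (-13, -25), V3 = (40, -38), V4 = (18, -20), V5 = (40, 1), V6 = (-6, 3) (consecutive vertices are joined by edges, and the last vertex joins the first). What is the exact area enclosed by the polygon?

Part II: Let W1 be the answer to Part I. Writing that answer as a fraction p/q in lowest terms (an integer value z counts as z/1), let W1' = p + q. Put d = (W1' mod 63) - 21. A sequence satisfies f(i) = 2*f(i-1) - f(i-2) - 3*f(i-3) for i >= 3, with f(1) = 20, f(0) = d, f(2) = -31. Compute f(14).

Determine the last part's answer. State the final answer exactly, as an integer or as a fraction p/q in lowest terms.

Part I: cross terms: (-40*-25 - -13*-30)=610, (-13*-38 - 40*-25)=1494, (40*-20 - 18*-38)=-116, (18*1 - 40*-20)=818, (40*3 - -6*1)=126, (-6*-30 - -40*3)=300; twice the area = |3232| = 3232; area = 1616; answer 1616
Part II: W1 = 1616; threaded value p + q = 1617; d = 21; f(3) = 2*(-31) - 1*(20) - 3*(21) = -145; iterating: f(3)=-145, f(4)=-319, f(5)=-400, f(6)=-46, f(7)=1265, f(8)=3776, f(9)=6425, f(10)=5279, f(11)=-7195, f(12)=-38944, f(13)=-86530, f(14)=-112531; answer -112531

-112531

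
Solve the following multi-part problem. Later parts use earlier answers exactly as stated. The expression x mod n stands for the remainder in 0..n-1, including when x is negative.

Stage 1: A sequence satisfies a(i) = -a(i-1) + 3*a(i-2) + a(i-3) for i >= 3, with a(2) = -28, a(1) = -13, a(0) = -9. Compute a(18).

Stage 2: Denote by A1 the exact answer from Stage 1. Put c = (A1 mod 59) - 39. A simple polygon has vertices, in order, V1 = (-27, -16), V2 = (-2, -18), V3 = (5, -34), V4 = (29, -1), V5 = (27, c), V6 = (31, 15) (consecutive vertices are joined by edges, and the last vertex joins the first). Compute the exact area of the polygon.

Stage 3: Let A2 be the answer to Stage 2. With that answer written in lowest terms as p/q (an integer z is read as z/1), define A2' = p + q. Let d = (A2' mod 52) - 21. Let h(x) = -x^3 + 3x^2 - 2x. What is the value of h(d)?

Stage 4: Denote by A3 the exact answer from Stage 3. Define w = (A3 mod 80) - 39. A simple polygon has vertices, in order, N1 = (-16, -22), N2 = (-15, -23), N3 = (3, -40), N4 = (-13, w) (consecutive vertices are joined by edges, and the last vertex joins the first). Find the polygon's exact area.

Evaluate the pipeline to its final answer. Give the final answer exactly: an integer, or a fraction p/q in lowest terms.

Stage 1: a(3) = -1*(-28) + 3*(-13) + 1*(-9) = -20; iterating: a(3)=-20, a(4)=-77, a(5)=-11, a(6)=-240, a(7)=130, a(8)=-861, a(9)=1011, a(10)=-3464, a(11)=5636, a(12)=-15017, a(13)=28461, a(14)=-67876, a(15)=138242, a(16)=-313409, a(17)=660259, a(18)=-1462244; answer -1462244
Stage 2: A1 = -1462244; c = -27; cross terms: (-27*-18 - -2*-16)=454, (-2*-34 - 5*-18)=158, (5*-1 - 29*-34)=981, (29*-27 - 27*-1)=-756, (27*15 - 31*-27)=1242, (31*-16 - -27*15)=-91; twice the area = |1988| = 1988; area = 994; answer 994
Stage 3: A2 = 994; threaded value p + q = 995; d = -14; -1*(-14)^3 + 3*(-14)^2 - 2*(-14)^1 = (2744) + (588) + (28) = 3360; answer 3360
Stage 4: A3 = 3360; w = -39; cross terms: (-16*-23 - -15*-22)=38, (-15*-40 - 3*-23)=669, (3*-39 - -13*-40)=-637, (-13*-22 - -16*-39)=-338; twice the area = |-268| = 268; area = 134; answer 134

134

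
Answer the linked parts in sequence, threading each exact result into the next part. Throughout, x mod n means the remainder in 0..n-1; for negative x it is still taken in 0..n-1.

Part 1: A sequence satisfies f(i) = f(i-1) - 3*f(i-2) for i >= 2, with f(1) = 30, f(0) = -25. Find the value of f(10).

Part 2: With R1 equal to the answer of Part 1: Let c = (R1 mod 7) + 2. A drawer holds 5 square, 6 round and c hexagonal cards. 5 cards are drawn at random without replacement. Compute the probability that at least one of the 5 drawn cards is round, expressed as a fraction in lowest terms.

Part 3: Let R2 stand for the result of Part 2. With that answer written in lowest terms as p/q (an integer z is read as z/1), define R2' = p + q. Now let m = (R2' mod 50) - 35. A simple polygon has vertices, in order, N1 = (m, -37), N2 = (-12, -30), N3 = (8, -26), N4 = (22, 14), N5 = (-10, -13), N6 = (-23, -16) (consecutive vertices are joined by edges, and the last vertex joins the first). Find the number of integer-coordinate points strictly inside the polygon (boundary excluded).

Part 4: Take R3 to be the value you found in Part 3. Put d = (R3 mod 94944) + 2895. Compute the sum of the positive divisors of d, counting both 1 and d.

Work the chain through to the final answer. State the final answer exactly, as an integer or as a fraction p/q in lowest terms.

Part 1: f(2) = 1*(30) - 3*(-25) = 105; iterating: f(2)=105, f(3)=15, f(4)=-300, f(5)=-345, f(6)=555, f(7)=1590, f(8)=-75, f(9)=-4845, f(10)=-4620; answer -4620
Part 2: R1 = -4620; c = 2; total draws C(13,5) = 1287; complement C(7,5) = 21; favorable 1287 - 21 = 1266; P = 422/429; answer 422/429
Part 3: R2 = 422/429; threaded value p + q = 851; m = -34; cross terms: (-34*-30 - -12*-37)=576, (-12*-26 - 8*-30)=552, (8*14 - 22*-26)=684, (22*-13 - -10*14)=-146, (-10*-16 - -23*-13)=-139, (-23*-37 - -34*-16)=307; twice the area = |1834| = 1834; area = 917; boundary points = 1 + 4 + 2 + 1 + 1 + 1 = 10; strictly interior points = area - boundary/2 + 1 = 913; answer 913
Part 4: R3 = 913; d = 3808; 3808 = 2^5 * 7 * 17; sigma = (1 + 2 + 4 + 8 + 16 + 32) * (1 + 7) * (1 + 17) = 63 * 8 * 18 = 9072; answer 9072

9072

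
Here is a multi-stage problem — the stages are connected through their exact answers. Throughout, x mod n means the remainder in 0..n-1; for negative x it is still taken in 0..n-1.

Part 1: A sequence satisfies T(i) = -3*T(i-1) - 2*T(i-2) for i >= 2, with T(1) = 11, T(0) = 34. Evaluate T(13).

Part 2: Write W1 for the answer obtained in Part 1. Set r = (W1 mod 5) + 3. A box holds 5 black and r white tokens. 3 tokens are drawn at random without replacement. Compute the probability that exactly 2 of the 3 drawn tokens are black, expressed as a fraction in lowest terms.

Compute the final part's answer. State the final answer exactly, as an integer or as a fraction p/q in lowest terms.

Part 1: T(2) = -3*(11) - 2*(34) = -101; iterating: T(2)=-101, T(3)=281, T(4)=-641, T(5)=1361, T(6)=-2801, T(7)=5681, T(8)=-11441, T(9)=22961, T(10)=-46001, T(11)=92081, T(12)=-184241, T(13)=368561; answer 368561
Part 2: W1 = 368561; r = 4; total draws C(9,3) = 84; favorable C(5,2)*C(4,1) = 40; P = 10/21; answer 10/21

10/21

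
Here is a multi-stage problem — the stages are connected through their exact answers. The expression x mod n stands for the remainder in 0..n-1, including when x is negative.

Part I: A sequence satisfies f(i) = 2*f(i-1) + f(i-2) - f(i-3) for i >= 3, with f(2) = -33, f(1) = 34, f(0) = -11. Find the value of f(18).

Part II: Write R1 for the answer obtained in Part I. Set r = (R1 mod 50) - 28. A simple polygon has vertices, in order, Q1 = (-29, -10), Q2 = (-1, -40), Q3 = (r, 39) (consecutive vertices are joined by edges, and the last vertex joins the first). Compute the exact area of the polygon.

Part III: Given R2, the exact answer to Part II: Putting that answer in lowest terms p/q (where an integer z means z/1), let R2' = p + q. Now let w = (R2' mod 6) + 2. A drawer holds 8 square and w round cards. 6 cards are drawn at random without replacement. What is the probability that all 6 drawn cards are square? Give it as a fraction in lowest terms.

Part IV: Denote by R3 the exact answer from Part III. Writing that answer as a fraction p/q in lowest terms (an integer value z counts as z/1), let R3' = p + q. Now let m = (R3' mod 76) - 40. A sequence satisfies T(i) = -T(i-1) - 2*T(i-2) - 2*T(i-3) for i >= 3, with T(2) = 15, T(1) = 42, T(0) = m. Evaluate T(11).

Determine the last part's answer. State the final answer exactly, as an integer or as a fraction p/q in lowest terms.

-1861

Part I: f(3) = 2*(-33) + 1*(34) - 1*(-11) = -21; iterating: f(3)=-21, f(4)=-109, f(5)=-206, f(6)=-500, f(7)=-1097, f(8)=-2488, f(9)=-5573, f(10)=-12537, f(11)=-28159, f(12)=-63282, f(13)=-142186, f(14)=-319495, f(15)=-717894, f(16)=-1613097, f(17)=-3624593, f(18)=-8144389; answer -8144389
Part II: R1 = -8144389; r = -17; cross terms: (-29*-40 - -1*-10)=1150, (-1*39 - -17*-40)=-719, (-17*-10 - -29*39)=1301; twice the area = |1732| = 1732; area = 866; answer 866
Part III: R2 = 866; threaded value p + q = 867; w = 5; total draws C(13,6) = 1716; favorable C(8,6) = 28; P = 7/429; answer 7/429
Part IV: R3 = 7/429; threaded value p + q = 436; m = 16; T(3) = -1*(15) - 2*(42) - 2*(16) = -131; iterating: T(3)=-131, T(4)=17, T(5)=215, T(6)=13, T(7)=-477, T(8)=21, T(9)=907, T(10)=5, T(11)=-1861; answer -1861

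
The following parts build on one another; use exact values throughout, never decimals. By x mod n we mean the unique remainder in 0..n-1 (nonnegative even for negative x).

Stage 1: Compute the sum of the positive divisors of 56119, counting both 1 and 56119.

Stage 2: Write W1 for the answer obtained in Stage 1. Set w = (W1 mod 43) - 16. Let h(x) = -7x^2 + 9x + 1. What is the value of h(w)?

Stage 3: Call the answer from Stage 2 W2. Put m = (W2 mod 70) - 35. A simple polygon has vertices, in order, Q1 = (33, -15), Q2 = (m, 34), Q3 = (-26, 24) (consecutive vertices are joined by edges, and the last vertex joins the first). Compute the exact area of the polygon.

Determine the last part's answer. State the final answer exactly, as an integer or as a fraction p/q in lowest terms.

Stage 1: 56119 = 7 * 8017; sigma = (1 + 7) * (1 + 8017) = 8 * 8018 = 64144; answer 64144
Stage 2: W1 = 64144; w = 15; -7*(15)^2 + 9*(15)^1 + 1 = (-1575) + (135) + (1) = -1439; answer -1439
Stage 3: W2 = -1439; m = -4; cross terms: (33*34 - -4*-15)=1062, (-4*24 - -26*34)=788, (-26*-15 - 33*24)=-402; twice the area = |1448| = 1448; area = 724; answer 724

724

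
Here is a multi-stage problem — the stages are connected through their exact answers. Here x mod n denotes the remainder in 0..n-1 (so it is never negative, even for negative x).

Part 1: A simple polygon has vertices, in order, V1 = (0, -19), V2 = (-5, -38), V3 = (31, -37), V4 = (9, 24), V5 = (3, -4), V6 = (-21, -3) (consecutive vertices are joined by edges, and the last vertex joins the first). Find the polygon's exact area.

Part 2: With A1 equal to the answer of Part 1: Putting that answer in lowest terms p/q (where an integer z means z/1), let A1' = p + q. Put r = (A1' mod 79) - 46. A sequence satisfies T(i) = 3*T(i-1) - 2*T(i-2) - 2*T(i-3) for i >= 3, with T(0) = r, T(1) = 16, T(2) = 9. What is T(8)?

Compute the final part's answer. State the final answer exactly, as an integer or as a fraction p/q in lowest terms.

-283

Part 1: cross terms: (0*-38 - -5*-19)=-95, (-5*-37 - 31*-38)=1363, (31*24 - 9*-37)=1077, (9*-4 - 3*24)=-108, (3*-3 - -21*-4)=-93, (-21*-19 - 0*-3)=399; twice the area = |2543| = 2543; area = 2543/2; answer 2543/2
Part 2: A1 = 2543/2; threaded value p + q = 2545; r = -29; T(3) = 3*(9) - 2*(16) - 2*(-29) = 53; iterating: T(3)=53, T(4)=109, T(5)=203, T(6)=285, T(7)=231, T(8)=-283; answer -283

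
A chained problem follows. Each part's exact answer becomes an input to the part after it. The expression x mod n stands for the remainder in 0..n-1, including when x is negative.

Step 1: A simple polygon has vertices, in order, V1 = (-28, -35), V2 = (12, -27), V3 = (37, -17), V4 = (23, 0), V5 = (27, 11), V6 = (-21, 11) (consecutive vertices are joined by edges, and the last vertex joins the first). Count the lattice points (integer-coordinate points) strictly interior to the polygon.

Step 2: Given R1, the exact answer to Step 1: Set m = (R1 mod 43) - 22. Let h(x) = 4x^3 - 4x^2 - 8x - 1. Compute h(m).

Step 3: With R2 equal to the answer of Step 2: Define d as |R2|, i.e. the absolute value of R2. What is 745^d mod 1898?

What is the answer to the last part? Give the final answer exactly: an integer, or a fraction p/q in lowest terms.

1689

Step 1: cross terms: (-28*-27 - 12*-35)=1176, (12*-17 - 37*-27)=795, (37*0 - 23*-17)=391, (23*11 - 27*0)=253, (27*11 - -21*11)=528, (-21*-35 - -28*11)=1043; twice the area = |4186| = 4186; area = 2093; boundary points = 8 + 5 + 1 + 1 + 48 + 1 = 64; strictly interior points = area - boundary/2 + 1 = 2062; answer 2062
Step 2: R1 = 2062; m = 19; 4*(19)^3 - 4*(19)^2 - 8*(19)^1 - 1 = (27436) + (-1444) + (-152) + (-1) = 25839; answer 25839
Step 3: R2 = 25839; d = 25839; squarings mod 1898: 745^1=745, 745^2=809, 745^4=1569, 745^8=55, 745^16=1127, 745^32=367, 745^64=1829, 745^128=965, 745^256=1205, 745^512=55, 745^1024=1127, 745^2048=367, 745^4096=1829, 745^8192=965, 745^16384=1205; 745^25839 = 745^1 * 745^2 * 745^4 * 745^8 * 745^32 * 745^64 * 745^128 * 745^1024 * 745^8192 * 745^16384 = 1689 (mod 1898); answer 1689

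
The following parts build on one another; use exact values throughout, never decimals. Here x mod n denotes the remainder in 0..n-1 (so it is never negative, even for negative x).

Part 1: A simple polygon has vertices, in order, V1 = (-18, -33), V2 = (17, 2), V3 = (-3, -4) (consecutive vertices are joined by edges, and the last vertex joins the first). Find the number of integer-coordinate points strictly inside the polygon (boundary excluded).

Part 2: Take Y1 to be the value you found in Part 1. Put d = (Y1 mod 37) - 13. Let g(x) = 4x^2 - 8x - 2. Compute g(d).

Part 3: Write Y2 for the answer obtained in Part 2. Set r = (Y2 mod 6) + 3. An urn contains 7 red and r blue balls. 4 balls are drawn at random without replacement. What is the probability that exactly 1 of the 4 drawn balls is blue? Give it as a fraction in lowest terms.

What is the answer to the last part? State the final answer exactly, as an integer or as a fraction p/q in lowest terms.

Part 1: cross terms: (-18*2 - 17*-33)=525, (17*-4 - -3*2)=-62, (-3*-33 - -18*-4)=27; twice the area = |490| = 490; area = 245; boundary points = 35 + 2 + 1 = 38; strictly interior points = area - boundary/2 + 1 = 227; answer 227
Part 2: Y1 = 227; d = -8; 4*(-8)^2 - 8*(-8)^1 - 2 = (256) + (64) + (-2) = 318; answer 318
Part 3: Y2 = 318; r = 3; total draws C(10,4) = 210; favorable C(3,1)*C(7,3) = 105; P = 1/2; answer 1/2

1/2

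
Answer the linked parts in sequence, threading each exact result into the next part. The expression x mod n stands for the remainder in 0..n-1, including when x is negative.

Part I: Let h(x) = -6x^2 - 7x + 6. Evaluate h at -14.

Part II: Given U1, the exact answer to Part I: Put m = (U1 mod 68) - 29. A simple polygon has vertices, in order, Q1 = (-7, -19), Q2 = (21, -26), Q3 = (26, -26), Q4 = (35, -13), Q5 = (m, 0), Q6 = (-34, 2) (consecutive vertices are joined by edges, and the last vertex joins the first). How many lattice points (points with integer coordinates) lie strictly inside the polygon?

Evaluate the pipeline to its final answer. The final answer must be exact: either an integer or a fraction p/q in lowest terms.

Part I: -6*(-14)^2 - 7*(-14)^1 + 6 = (-1176) + (98) + (6) = -1072; answer -1072
Part II: U1 = -1072; m = -13; cross terms: (-7*-26 - 21*-19)=581, (21*-26 - 26*-26)=130, (26*-13 - 35*-26)=572, (35*0 - -13*-13)=-169, (-13*2 - -34*0)=-26, (-34*-19 - -7*2)=660; twice the area = |1748| = 1748; area = 874; boundary points = 7 + 5 + 1 + 1 + 1 + 3 = 18; strictly interior points = area - boundary/2 + 1 = 866; answer 866

866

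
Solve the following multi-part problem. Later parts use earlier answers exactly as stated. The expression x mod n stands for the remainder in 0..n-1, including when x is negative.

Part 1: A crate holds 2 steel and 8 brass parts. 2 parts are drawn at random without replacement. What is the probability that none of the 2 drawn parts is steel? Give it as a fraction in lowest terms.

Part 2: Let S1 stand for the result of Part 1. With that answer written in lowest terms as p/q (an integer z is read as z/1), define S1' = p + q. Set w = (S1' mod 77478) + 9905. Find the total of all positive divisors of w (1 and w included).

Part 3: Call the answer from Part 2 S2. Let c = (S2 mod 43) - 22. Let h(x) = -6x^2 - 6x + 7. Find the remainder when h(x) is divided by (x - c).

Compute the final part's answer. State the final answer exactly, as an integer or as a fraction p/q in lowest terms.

Part 1: total draws C(10,2) = 45; favorable C(8,2) = 28; P = 28/45; answer 28/45
Part 2: S1 = 28/45; threaded value p + q = 73; w = 9978; 9978 = 2 * 3 * 1663; sigma = (1 + 2) * (1 + 3) * (1 + 1663) = 3 * 4 * 1664 = 19968; answer 19968
Part 3: S2 = 19968; c = -6; remainder = value at the root: -6*(-6)^2 - 6*(-6)^1 + 7 = (-216) + (36) + (7) = -173; answer -173

-173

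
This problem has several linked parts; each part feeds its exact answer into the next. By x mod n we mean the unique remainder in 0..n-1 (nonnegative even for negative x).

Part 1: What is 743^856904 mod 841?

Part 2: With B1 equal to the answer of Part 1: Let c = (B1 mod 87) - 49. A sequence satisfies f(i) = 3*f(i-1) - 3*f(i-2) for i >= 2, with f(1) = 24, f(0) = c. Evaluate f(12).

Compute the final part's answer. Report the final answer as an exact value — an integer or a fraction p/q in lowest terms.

Part 1: squarings mod 841: 743^1=743, 743^2=353, 743^4=141, 743^8=538, 743^16=140, 743^32=257, 743^64=451, 743^128=720, 743^256=344, 743^512=596, 743^1024=314, 743^2048=199, 743^4096=74, 743^8192=430, 743^16384=721, 743^32768=103, 743^65536=517, 743^131072=692, 743^262144=335, 743^524288=372; 743^856904 = 743^8 * 743^64 * 743^256 * 743^512 * 743^4096 * 743^65536 * 743^262144 * 743^524288 = 803 (mod 841); answer 803
Part 2: B1 = 803; c = -29; f(2) = 3*(24) - 3*(-29) = 159; iterating: f(2)=159, f(3)=405, f(4)=738, f(5)=999, f(6)=783, f(7)=-648, f(8)=-4293, f(9)=-10935, f(10)=-19926, f(11)=-26973, f(12)=-21141; answer -21141

-21141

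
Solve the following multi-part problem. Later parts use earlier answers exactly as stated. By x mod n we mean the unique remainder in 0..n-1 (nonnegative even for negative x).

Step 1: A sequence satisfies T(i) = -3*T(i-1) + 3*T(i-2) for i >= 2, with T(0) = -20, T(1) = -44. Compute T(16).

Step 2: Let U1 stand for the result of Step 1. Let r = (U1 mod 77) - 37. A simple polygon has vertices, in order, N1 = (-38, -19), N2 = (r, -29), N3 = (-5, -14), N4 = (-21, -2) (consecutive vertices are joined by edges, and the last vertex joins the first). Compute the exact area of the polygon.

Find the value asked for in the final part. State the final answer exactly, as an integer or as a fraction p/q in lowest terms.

443

Step 1: T(2) = -3*(-44) + 3*(-20) = 72; iterating: T(2)=72, T(3)=-348, T(4)=1260, T(5)=-4824, T(6)=18252, T(7)=-69228, T(8)=262440, T(9)=-995004, T(10)=3772332, T(11)=-14302008, T(12)=54223020, T(13)=-205575084, T(14)=779394312, T(15)=-2954908188, T(16)=11202907500; answer 11202907500
Step 2: U1 = 11202907500; r = -22; cross terms: (-38*-29 - -22*-19)=684, (-22*-14 - -5*-29)=163, (-5*-2 - -21*-14)=-284, (-21*-19 - -38*-2)=323; twice the area = |886| = 886; area = 443; answer 443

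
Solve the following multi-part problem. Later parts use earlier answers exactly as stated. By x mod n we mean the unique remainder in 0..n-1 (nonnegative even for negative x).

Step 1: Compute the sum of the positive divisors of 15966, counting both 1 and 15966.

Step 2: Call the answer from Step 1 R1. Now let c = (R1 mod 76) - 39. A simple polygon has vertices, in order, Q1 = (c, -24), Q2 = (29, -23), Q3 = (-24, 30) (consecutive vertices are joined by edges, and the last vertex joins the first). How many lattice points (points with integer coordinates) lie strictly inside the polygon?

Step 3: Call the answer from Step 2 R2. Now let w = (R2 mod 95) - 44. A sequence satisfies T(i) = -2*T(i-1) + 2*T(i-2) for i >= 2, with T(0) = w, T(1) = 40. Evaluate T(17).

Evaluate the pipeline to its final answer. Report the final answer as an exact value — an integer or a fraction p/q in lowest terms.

Step 1: 15966 = 2 * 3^2 * 887; sigma = (1 + 2) * (1 + 3 + 9) * (1 + 887) = 3 * 13 * 888 = 34632; answer 34632
Step 2: R1 = 34632; c = 13; cross terms: (13*-23 - 29*-24)=397, (29*30 - -24*-23)=318, (-24*-24 - 13*30)=186; twice the area = |901| = 901; area = 901/2; boundary points = 1 + 53 + 1 = 55; strictly interior points = area - boundary/2 + 1 = 424; answer 424
Step 3: R2 = 424; w = 0; T(2) = -2*(40) + 2*(0) = -80; iterating: T(2)=-80, T(3)=240, T(4)=-640, T(5)=1760, T(6)=-4800, T(7)=13120, T(8)=-35840, T(9)=97920, T(10)=-267520, T(11)=730880, T(12)=-1996800, T(13)=5455360, T(14)=-14904320, T(15)=40719360, T(16)=-111247360, T(17)=303933440; answer 303933440

303933440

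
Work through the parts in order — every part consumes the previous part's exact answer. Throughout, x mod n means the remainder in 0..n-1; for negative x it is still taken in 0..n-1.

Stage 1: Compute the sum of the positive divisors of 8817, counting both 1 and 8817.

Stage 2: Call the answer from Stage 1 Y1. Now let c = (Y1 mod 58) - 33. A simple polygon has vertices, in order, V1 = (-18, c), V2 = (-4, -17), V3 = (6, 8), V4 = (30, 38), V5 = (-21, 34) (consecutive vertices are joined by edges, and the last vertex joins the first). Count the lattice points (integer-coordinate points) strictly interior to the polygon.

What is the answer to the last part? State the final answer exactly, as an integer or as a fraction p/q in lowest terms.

Stage 1: 8817 = 3 * 2939; sigma = (1 + 3) * (1 + 2939) = 4 * 2940 = 11760; answer 11760
Stage 2: Y1 = 11760; c = 11; cross terms: (-18*-17 - -4*11)=350, (-4*8 - 6*-17)=70, (6*38 - 30*8)=-12, (30*34 - -21*38)=1818, (-21*11 - -18*34)=381; twice the area = |2607| = 2607; area = 2607/2; boundary points = 14 + 5 + 6 + 1 + 1 = 27; strictly interior points = area - boundary/2 + 1 = 1291; answer 1291

1291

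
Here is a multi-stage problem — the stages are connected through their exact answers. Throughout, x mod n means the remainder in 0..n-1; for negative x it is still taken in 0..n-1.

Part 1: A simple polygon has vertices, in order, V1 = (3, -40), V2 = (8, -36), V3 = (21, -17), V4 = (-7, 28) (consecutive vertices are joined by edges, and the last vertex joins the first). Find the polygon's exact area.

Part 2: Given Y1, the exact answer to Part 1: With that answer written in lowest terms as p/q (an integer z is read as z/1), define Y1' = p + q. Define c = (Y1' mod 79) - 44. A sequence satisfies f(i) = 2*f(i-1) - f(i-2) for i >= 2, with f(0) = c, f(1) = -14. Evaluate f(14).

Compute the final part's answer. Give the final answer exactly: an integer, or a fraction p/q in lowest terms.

-625

Part 1: cross terms: (3*-36 - 8*-40)=212, (8*-17 - 21*-36)=620, (21*28 - -7*-17)=469, (-7*-40 - 3*28)=196; twice the area = |1497| = 1497; area = 1497/2; answer 1497/2
Part 2: Y1 = 1497/2; threaded value p + q = 1499; c = 33; f(2) = 2*(-14) - 1*(33) = -61; iterating: f(2)=-61, f(3)=-108, f(4)=-155, f(5)=-202, f(6)=-249, f(7)=-296, f(8)=-343, f(9)=-390, f(10)=-437, f(11)=-484, f(12)=-531, f(13)=-578, f(14)=-625; answer -625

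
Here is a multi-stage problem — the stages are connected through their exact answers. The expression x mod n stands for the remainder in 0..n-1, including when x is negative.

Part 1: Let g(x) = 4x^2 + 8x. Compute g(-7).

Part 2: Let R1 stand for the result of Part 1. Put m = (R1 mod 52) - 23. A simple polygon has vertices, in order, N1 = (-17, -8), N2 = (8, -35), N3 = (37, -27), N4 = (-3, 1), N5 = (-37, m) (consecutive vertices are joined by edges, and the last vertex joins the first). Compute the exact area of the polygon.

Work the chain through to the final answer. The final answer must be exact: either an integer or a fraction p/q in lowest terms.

Part 1: 4*(-7)^2 + 8*(-7)^1 = (196) + (-56) = 140; answer 140
Part 2: R1 = 140; m = 13; cross terms: (-17*-35 - 8*-8)=659, (8*-27 - 37*-35)=1079, (37*1 - -3*-27)=-44, (-3*13 - -37*1)=-2, (-37*-8 - -17*13)=517; twice the area = |2209| = 2209; area = 2209/2; answer 2209/2

2209/2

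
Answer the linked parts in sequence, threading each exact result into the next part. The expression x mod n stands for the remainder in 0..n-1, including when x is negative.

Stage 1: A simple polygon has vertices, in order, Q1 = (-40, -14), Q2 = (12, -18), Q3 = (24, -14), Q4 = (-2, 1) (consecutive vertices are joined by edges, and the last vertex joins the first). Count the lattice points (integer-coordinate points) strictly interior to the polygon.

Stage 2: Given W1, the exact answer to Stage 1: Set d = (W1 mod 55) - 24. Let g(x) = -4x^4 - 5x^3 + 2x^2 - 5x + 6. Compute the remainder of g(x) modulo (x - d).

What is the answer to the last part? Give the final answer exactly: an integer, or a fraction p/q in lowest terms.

Stage 1: cross terms: (-40*-18 - 12*-14)=888, (12*-14 - 24*-18)=264, (24*1 - -2*-14)=-4, (-2*-14 - -40*1)=68; twice the area = |1216| = 1216; area = 608; boundary points = 4 + 4 + 1 + 1 = 10; strictly interior points = area - boundary/2 + 1 = 604; answer 604
Stage 2: W1 = 604; d = 30; remainder = value at the root: -4*(30)^4 - 5*(30)^3 + 2*(30)^2 - 5*(30)^1 + 6 = (-3240000) + (-135000) + (1800) + (-150) + (6) = -3373344; answer -3373344

-3373344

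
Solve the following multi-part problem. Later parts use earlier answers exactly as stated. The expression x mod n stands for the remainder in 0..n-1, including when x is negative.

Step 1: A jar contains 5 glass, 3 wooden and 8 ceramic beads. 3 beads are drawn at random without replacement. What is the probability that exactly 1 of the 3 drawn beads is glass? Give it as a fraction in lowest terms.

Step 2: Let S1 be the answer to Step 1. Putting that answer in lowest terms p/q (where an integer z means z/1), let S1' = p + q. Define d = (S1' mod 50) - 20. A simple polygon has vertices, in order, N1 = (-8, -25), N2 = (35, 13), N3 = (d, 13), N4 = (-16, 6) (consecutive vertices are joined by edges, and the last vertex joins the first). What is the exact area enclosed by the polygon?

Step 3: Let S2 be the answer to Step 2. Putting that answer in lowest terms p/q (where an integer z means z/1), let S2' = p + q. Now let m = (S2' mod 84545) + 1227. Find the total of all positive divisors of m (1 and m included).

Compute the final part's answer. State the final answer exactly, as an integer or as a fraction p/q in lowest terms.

Step 1: total draws C(16,3) = 560; favorable C(5,1)*C(11,2) = 275; P = 55/112; answer 55/112
Step 2: S1 = 55/112; threaded value p + q = 167; d = -3; cross terms: (-8*13 - 35*-25)=771, (35*13 - -3*13)=494, (-3*6 - -16*13)=190, (-16*-25 - -8*6)=448; twice the area = |1903| = 1903; area = 1903/2; answer 1903/2
Step 3: S2 = 1903/2; threaded value p + q = 1905; m = 3132; 3132 = 2^2 * 3^3 * 29; sigma = (1 + 2 + 4) * (1 + 3 + 9 + 27) * (1 + 29) = 7 * 40 * 30 = 8400; answer 8400

8400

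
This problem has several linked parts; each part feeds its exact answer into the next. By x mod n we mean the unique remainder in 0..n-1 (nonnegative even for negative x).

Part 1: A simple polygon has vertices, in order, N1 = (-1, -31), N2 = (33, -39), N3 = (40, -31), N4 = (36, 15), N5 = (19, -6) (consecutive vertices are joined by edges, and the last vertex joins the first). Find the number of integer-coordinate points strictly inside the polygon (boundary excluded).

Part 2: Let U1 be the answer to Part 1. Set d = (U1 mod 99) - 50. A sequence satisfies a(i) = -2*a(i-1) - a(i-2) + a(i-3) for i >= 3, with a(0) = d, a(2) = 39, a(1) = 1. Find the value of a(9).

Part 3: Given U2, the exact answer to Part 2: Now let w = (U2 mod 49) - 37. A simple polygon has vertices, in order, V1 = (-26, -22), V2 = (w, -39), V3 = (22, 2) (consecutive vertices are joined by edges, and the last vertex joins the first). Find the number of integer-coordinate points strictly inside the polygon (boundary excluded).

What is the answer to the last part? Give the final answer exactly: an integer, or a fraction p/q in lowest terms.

460

Part 1: cross terms: (-1*-39 - 33*-31)=1062, (33*-31 - 40*-39)=537, (40*15 - 36*-31)=1716, (36*-6 - 19*15)=-501, (19*-31 - -1*-6)=-595; twice the area = |2219| = 2219; area = 2219/2; boundary points = 2 + 1 + 2 + 1 + 5 = 11; strictly interior points = area - boundary/2 + 1 = 1105; answer 1105
Part 2: U1 = 1105; d = -34; a(3) = -2*(39) - 1*(1) + 1*(-34) = -113; iterating: a(3)=-113, a(4)=188, a(5)=-224, a(6)=147, a(7)=118, a(8)=-607, a(9)=1243; answer 1243
Part 3: U2 = 1243; w = -19; cross terms: (-26*-39 - -19*-22)=596, (-19*2 - 22*-39)=820, (22*-22 - -26*2)=-432; twice the area = |984| = 984; area = 492; boundary points = 1 + 41 + 24 = 66; strictly interior points = area - boundary/2 + 1 = 460; answer 460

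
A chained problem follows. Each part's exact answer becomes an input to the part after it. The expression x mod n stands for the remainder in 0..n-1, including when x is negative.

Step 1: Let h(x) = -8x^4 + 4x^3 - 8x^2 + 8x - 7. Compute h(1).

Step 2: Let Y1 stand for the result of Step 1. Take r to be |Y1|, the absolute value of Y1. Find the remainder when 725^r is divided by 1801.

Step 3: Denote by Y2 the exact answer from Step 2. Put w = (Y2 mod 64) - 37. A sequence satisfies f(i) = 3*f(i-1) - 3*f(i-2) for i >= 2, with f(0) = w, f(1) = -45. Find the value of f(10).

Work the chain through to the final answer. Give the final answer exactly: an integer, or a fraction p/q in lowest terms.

Step 1: -8*(1)^4 + 4*(1)^3 - 8*(1)^2 + 8*(1)^1 - 7 = (-8) + (4) + (-8) + (8) + (-7) = -11; answer -11
Step 2: Y1 = -11; r = 11; squarings mod 1801: 725^1=725, 725^2=1534, 725^4=1050, 725^8=288; 725^11 = 725^1 * 725^2 * 725^8 = 355 (mod 1801); answer 355
Step 3: Y2 = 355; w = -2; f(2) = 3*(-45) - 3*(-2) = -129; iterating: f(2)=-129, f(3)=-252, f(4)=-369, f(5)=-351, f(6)=54, f(7)=1215, f(8)=3483, f(9)=6804, f(10)=9963; answer 9963

9963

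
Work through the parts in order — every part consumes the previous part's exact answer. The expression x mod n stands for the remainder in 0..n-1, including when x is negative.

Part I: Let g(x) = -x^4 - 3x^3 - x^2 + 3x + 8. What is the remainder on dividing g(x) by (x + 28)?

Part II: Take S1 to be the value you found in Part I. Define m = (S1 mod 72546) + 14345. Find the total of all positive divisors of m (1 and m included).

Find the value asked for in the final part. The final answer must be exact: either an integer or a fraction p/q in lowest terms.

Part I: remainder = value at the root: -1*(-28)^4 - 3*(-28)^3 - 1*(-28)^2 + 3*(-28)^1 + 8 = (-614656) + (65856) + (-784) + (-84) + (8) = -549660; answer -549660
Part II: S1 = -549660; m = 45053; 45053 is prime, so its only divisors are 1 and 45053; sigma = 1 + 45053 = 45054; answer 45054

45054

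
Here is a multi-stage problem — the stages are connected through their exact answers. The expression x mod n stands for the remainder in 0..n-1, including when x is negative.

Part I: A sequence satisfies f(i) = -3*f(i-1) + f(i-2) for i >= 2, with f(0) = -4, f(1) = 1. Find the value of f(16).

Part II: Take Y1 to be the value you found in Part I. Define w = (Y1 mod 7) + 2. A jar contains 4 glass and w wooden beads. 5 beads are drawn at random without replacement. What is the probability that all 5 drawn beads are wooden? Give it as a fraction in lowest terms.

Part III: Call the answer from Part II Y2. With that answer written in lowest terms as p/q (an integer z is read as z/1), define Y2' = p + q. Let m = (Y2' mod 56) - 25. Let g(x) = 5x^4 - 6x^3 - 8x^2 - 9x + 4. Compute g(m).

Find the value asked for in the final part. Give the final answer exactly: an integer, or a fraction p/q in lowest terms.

55294

Part I: f(2) = -3*(1) + 1*(-4) = -7; iterating: f(2)=-7, f(3)=22, f(4)=-73, f(5)=241, f(6)=-796, f(7)=2629, f(8)=-8683, f(9)=28678, f(10)=-94717, f(11)=312829, f(12)=-1033204, f(13)=3412441, f(14)=-11270527, f(15)=37224022, f(16)=-122942593; answer -122942593
Part II: Y1 = -122942593; w = 5; total draws C(9,5) = 126; favorable C(5,5) = 1; P = 1/126; answer 1/126
Part III: Y2 = 1/126; threaded value p + q = 127; m = -10; 5*(-10)^4 - 6*(-10)^3 - 8*(-10)^2 - 9*(-10)^1 + 4 = (50000) + (6000) + (-800) + (90) + (4) = 55294; answer 55294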